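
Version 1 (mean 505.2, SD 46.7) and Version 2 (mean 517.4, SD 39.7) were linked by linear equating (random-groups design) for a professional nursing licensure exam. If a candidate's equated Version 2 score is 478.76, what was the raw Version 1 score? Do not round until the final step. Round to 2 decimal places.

459.75

Invert y = (SD_Y/SD_X)(x − M_X) + M_Y:
x = (SD_X/SD_Y)(y − M_Y) + M_X = (46.7/39.7)(478.76 − 517.4) + 505.2
x = 1.176322 × -38.640 + 505.2 = 459.75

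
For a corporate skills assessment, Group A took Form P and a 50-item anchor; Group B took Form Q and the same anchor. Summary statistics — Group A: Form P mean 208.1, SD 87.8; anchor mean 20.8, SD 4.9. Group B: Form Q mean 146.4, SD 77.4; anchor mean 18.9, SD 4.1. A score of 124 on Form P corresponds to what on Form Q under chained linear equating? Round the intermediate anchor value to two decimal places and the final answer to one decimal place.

Form P → anchor (Group A): v = (4.9/87.8)(124 − 208.1) + 20.8 = 16.11
anchor → Form Q (Group B): y = (77.4/4.1)(16.11 − 18.9) + 146.4 = 93.7

93.7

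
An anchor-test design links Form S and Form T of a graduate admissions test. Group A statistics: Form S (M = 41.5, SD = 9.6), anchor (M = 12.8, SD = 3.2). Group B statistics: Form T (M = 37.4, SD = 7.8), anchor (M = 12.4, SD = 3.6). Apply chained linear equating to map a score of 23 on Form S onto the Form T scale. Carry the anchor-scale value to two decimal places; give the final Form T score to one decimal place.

24.9

Form S → anchor (Group A): v = (3.2/9.6)(23 − 41.5) + 12.8 = 6.63
anchor → Form T (Group B): y = (7.8/3.6)(6.63 − 12.4) + 37.4 = 24.9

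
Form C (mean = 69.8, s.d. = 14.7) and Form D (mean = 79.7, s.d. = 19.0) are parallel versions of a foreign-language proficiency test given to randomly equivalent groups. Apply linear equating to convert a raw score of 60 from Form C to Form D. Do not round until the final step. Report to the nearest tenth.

Linear equating: y = (SD_Y/SD_X)(x − M_X) + M_Y
y = (19.0/14.7)(60 − 69.8) + 79.7
y = 1.292517 × -9.8 + 79.7 = -12.6667 + 79.7 = 67.0

67.0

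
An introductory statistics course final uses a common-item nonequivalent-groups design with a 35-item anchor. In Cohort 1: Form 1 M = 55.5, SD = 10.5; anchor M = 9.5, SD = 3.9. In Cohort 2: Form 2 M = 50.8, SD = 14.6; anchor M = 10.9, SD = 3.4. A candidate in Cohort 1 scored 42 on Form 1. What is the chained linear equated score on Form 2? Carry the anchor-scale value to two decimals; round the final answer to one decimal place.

23.3

Form 1 → anchor (Cohort 1): v = (3.9/10.5)(42 − 55.5) + 9.5 = 4.49
anchor → Form 2 (Cohort 2): y = (14.6/3.4)(4.49 − 10.9) + 50.8 = 23.3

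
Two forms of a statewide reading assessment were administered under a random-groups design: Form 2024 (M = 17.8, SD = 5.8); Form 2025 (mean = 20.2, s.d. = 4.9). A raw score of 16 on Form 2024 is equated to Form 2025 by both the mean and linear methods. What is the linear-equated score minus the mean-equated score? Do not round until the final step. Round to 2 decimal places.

Mean-equated: 16 + (20.2 − 17.8) = 18.40
Linear-equated: (4.9/5.8)(16 − 17.8) + 20.2 = 18.679
Difference = 18.679 − 18.40 = 0.28

0.28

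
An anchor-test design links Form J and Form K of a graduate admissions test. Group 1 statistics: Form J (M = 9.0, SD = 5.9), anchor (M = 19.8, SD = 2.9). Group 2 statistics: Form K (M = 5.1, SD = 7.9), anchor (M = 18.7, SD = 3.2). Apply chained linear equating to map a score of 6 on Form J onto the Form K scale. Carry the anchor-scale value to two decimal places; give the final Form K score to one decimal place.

4.2

Form J → anchor (Group 1): v = (2.9/5.9)(6 − 9.0) + 19.8 = 18.33
anchor → Form K (Group 2): y = (7.9/3.2)(18.33 − 18.7) + 5.1 = 4.2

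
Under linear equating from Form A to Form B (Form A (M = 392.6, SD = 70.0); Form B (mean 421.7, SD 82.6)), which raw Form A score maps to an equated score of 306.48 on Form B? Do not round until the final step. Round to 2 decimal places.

Invert y = (SD_Y/SD_X)(x − M_X) + M_Y:
x = (SD_X/SD_Y)(y − M_Y) + M_X = (70.0/82.6)(306.48 − 421.7) + 392.6
x = 0.847458 × -115.220 + 392.6 = 294.96

294.96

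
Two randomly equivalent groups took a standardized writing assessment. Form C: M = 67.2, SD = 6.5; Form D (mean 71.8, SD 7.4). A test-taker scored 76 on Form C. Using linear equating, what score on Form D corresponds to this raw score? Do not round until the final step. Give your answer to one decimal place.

81.8

Linear equating: y = (SD_Y/SD_X)(x − M_X) + M_Y
y = (7.4/6.5)(76 − 67.2) + 71.8
y = 1.138462 × 8.8 + 71.8 = 10.0185 + 71.8 = 81.8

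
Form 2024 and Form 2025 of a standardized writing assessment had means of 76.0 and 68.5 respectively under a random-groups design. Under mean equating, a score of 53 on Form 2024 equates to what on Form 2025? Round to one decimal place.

45.5

Mean equating: y = x + (M_Y − M_X) = 53 + (68.5 − 76.0) = 45.5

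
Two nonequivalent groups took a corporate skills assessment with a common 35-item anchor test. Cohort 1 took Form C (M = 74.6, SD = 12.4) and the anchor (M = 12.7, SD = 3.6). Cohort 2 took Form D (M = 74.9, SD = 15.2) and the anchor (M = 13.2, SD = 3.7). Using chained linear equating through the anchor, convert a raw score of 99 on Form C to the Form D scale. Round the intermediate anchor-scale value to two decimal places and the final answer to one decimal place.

101.9

Form C → anchor (Cohort 1): v = (3.6/12.4)(99 − 74.6) + 12.7 = 19.78
anchor → Form D (Cohort 2): y = (15.2/3.7)(19.78 − 13.2) + 74.9 = 101.9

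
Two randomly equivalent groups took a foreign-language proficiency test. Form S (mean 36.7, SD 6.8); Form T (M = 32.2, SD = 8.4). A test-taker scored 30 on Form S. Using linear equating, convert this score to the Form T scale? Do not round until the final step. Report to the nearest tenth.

Linear equating: y = (SD_Y/SD_X)(x − M_X) + M_Y
y = (8.4/6.8)(30 − 36.7) + 32.2
y = 1.235294 × -6.7 + 32.2 = -8.2765 + 32.2 = 23.9

23.9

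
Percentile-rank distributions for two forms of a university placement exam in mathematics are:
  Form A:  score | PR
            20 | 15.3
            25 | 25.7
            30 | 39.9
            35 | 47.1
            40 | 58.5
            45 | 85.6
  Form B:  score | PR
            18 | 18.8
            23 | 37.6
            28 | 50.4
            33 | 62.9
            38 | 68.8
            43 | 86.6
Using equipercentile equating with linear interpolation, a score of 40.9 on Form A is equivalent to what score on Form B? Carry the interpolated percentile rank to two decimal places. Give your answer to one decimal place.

33.4

PR of 40.9 on Form A: 58.5 + (40.9 − 40)/(45 − 40) × (85.6 − 58.5) = 63.38
On Form B, PR 63.38 falls between score 33 (PR 62.9) and 38 (PR 68.8).
Interpolate: 33 + (63.38 − 62.9)/(68.8 − 62.9) × (38 − 33) = 33.4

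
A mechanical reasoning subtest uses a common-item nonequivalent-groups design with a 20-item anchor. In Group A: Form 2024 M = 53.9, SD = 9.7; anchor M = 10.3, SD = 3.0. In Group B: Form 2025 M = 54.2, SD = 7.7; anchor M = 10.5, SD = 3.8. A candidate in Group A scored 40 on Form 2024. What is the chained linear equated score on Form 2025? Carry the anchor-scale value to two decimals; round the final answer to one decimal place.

45.1

Form 2024 → anchor (Group A): v = (3.0/9.7)(40 − 53.9) + 10.3 = 6.00
anchor → Form 2025 (Group B): y = (7.7/3.8)(6.00 − 10.5) + 54.2 = 45.1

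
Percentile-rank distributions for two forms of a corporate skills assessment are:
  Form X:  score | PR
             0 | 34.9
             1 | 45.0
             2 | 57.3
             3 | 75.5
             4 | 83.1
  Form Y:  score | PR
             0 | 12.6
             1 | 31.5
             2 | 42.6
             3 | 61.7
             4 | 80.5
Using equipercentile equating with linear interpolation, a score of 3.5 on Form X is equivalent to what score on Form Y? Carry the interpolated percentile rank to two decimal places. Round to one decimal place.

3.9

PR of 3.5 on Form X: 75.5 + (3.5 − 3)/(4 − 3) × (83.1 − 75.5) = 79.30
On Form Y, PR 79.30 falls between score 3 (PR 61.7) and 4 (PR 80.5).
Interpolate: 3 + (79.30 − 61.7)/(80.5 − 61.7) × (4 − 3) = 3.9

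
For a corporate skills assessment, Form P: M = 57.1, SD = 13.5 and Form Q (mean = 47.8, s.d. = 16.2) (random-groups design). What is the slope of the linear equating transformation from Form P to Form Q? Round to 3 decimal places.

A = SD_Y / SD_X = 16.2 / 13.5 = 1.200

1.200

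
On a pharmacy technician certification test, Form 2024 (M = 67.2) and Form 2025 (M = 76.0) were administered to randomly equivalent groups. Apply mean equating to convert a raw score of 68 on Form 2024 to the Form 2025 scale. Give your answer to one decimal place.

Mean equating: y = x + (M_Y − M_X) = 68 + (76.0 − 67.2) = 76.8

76.8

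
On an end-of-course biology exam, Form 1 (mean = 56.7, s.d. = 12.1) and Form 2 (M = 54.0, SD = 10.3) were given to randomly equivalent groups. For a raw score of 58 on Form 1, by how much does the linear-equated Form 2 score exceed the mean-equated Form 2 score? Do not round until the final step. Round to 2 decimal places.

-0.19

Mean-equated: 58 + (54.0 − 56.7) = 55.30
Linear-equated: (10.3/12.1)(58 − 56.7) + 54.0 = 55.107
Difference = 55.107 − 55.30 = -0.19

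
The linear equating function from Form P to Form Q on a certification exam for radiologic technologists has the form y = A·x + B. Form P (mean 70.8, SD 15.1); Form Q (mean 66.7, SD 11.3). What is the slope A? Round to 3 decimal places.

A = SD_Y / SD_X = 11.3 / 15.1 = 0.748

0.748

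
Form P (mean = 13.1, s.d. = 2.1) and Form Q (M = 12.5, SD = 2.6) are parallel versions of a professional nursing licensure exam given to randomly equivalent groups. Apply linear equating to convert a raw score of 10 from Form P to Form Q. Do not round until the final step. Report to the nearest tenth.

Linear equating: y = (SD_Y/SD_X)(x − M_X) + M_Y
y = (2.6/2.1)(10 − 13.1) + 12.5
y = 1.238095 × -3.1 + 12.5 = -3.8381 + 12.5 = 8.7

8.7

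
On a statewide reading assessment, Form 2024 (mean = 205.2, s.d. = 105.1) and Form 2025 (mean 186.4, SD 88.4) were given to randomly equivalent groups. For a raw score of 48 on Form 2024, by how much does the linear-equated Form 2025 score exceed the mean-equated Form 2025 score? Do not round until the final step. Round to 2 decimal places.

Mean-equated: 48 + (186.4 − 205.2) = 29.20
Linear-equated: (88.4/105.1)(48 − 205.2) + 186.4 = 54.178
Difference = 54.178 − 29.20 = 24.98

24.98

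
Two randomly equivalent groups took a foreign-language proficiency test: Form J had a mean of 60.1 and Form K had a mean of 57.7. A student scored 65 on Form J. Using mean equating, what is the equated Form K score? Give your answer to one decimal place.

Mean equating: y = x + (M_Y − M_X) = 65 + (57.7 − 60.1) = 62.6

62.6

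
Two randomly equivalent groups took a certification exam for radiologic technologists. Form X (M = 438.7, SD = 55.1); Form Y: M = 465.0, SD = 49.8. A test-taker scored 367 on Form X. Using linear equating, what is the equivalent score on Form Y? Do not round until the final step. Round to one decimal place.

400.2

Linear equating: y = (SD_Y/SD_X)(x − M_X) + M_Y
y = (49.8/55.1)(367 − 438.7) + 465.0
y = 0.903811 × -71.7 + 465.0 = -64.8033 + 465.0 = 400.2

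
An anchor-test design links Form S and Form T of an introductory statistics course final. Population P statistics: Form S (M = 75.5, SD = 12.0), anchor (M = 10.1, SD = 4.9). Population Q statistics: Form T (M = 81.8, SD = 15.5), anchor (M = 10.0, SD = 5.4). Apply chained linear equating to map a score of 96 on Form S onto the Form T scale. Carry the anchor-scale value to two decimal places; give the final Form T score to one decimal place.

Form S → anchor (Population P): v = (4.9/12.0)(96 − 75.5) + 10.1 = 18.47
anchor → Form T (Population Q): y = (15.5/5.4)(18.47 − 10.0) + 81.8 = 106.1

106.1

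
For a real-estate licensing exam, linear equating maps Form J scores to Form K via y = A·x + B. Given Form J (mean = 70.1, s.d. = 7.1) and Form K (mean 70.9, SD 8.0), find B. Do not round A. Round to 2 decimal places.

-8.09

A = SD_Y / SD_X = 8.0 / 7.1 = 1.126761
B = M_Y − A·M_X = 70.9 − 1.126761 × 70.1 = -8.09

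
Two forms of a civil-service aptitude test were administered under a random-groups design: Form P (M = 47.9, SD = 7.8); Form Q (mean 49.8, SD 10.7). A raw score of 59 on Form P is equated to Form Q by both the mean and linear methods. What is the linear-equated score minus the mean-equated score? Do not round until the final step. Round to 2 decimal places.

4.13

Mean-equated: 59 + (49.8 − 47.9) = 60.90
Linear-equated: (10.7/7.8)(59 − 47.9) + 49.8 = 65.027
Difference = 65.027 − 60.90 = 4.13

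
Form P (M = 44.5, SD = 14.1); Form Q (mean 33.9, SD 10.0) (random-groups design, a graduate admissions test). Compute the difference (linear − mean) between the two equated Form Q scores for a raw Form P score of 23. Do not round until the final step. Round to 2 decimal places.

6.25

Mean-equated: 23 + (33.9 − 44.5) = 12.40
Linear-equated: (10.0/14.1)(23 − 44.5) + 33.9 = 18.652
Difference = 18.652 − 12.40 = 6.25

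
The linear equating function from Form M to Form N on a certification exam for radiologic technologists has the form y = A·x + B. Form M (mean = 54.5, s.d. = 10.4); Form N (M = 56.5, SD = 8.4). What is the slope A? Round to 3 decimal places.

A = SD_Y / SD_X = 8.4 / 10.4 = 0.808

0.808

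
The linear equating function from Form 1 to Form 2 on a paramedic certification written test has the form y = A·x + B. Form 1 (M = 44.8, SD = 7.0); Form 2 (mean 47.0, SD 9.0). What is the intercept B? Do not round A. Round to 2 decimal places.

-10.60

A = SD_Y / SD_X = 9.0 / 7.0 = 1.285714
B = M_Y − A·M_X = 47.0 − 1.285714 × 44.8 = -10.60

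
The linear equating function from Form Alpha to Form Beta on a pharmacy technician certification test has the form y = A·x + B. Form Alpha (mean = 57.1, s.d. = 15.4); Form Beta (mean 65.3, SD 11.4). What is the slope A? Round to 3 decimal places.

A = SD_Y / SD_X = 11.4 / 15.4 = 0.740

0.740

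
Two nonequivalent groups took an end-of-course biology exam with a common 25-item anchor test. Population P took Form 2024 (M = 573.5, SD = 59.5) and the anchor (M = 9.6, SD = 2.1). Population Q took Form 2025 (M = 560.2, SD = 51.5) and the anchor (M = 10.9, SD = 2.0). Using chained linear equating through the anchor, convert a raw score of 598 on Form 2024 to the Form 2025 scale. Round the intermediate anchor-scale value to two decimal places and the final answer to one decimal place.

Form 2024 → anchor (Population P): v = (2.1/59.5)(598 − 573.5) + 9.6 = 10.46
anchor → Form 2025 (Population Q): y = (51.5/2.0)(10.46 − 10.9) + 560.2 = 548.9

548.9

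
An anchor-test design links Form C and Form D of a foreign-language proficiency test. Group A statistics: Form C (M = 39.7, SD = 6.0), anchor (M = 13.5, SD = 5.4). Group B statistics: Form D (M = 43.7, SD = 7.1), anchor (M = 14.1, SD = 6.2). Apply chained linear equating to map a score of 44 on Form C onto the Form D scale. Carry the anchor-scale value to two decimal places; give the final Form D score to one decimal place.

47.4

Form C → anchor (Group A): v = (5.4/6.0)(44 − 39.7) + 13.5 = 17.37
anchor → Form D (Group B): y = (7.1/6.2)(17.37 − 14.1) + 43.7 = 47.4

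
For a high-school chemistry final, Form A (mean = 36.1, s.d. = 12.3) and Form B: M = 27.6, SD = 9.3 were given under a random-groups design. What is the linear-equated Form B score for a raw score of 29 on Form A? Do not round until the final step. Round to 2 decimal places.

Linear equating: y = (SD_Y/SD_X)(x − M_X) + M_Y
y = (9.3/12.3)(29 − 36.1) + 27.6
y = 0.756098 × -7.1 + 27.6 = -5.3683 + 27.6 = 22.23

22.23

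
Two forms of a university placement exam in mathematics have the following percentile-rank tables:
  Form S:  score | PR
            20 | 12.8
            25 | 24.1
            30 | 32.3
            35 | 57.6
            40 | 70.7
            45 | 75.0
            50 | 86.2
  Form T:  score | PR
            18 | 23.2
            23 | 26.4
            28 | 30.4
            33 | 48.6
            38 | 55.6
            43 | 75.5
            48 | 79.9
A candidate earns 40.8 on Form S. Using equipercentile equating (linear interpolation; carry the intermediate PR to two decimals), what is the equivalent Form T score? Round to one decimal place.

PR of 40.8 on Form S: 70.7 + (40.8 − 40)/(45 − 40) × (75.0 − 70.7) = 71.39
On Form T, PR 71.39 falls between score 38 (PR 55.6) and 43 (PR 75.5).
Interpolate: 38 + (71.39 − 55.6)/(75.5 − 55.6) × (43 − 38) = 42.0

42.0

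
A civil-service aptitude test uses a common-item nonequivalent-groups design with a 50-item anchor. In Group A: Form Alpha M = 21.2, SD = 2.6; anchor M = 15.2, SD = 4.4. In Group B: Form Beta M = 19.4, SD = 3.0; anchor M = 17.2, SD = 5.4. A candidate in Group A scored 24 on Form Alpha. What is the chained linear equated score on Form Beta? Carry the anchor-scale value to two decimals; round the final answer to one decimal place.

20.9

Form Alpha → anchor (Group A): v = (4.4/2.6)(24 − 21.2) + 15.2 = 19.94
anchor → Form Beta (Group B): y = (3.0/5.4)(19.94 − 17.2) + 19.4 = 20.9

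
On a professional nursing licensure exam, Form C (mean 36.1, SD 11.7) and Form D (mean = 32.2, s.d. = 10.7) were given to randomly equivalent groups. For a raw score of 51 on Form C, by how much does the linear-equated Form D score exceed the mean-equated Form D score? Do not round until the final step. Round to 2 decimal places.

Mean-equated: 51 + (32.2 − 36.1) = 47.10
Linear-equated: (10.7/11.7)(51 − 36.1) + 32.2 = 45.826
Difference = 45.826 − 47.10 = -1.27

-1.27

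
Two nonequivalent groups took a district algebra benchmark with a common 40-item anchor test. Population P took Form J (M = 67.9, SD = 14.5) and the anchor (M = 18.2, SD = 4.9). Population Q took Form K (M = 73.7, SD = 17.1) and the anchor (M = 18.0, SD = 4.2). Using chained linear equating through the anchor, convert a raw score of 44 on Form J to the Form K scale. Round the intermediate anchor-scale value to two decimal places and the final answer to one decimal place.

41.6

Form J → anchor (Population P): v = (4.9/14.5)(44 − 67.9) + 18.2 = 10.12
anchor → Form K (Population Q): y = (17.1/4.2)(10.12 − 18.0) + 73.7 = 41.6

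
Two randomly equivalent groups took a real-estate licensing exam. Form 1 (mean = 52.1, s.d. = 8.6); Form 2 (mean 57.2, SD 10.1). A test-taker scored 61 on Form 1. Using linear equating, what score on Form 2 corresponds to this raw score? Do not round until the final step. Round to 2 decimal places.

Linear equating: y = (SD_Y/SD_X)(x − M_X) + M_Y
y = (10.1/8.6)(61 − 52.1) + 57.2
y = 1.174419 × 8.9 + 57.2 = 10.4523 + 57.2 = 67.65

67.65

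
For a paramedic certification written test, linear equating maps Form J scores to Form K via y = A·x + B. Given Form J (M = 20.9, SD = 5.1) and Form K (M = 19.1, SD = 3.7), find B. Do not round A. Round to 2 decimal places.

3.94

A = SD_Y / SD_X = 3.7 / 5.1 = 0.725490
B = M_Y − A·M_X = 19.1 − 0.725490 × 20.9 = 3.94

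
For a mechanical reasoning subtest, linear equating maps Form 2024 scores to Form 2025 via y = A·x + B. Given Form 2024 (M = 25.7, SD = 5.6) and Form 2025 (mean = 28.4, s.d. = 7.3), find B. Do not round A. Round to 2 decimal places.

A = SD_Y / SD_X = 7.3 / 5.6 = 1.303571
B = M_Y − A·M_X = 28.4 − 1.303571 × 25.7 = -5.10

-5.10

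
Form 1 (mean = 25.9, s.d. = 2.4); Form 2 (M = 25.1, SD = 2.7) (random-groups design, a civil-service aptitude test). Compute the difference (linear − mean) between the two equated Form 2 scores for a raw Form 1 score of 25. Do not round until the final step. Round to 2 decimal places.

Mean-equated: 25 + (25.1 − 25.9) = 24.20
Linear-equated: (2.7/2.4)(25 − 25.9) + 25.1 = 24.088
Difference = 24.088 − 24.20 = -0.11

-0.11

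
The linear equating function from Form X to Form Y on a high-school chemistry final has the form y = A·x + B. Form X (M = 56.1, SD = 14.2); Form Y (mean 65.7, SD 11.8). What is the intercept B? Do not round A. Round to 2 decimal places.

19.08

A = SD_Y / SD_X = 11.8 / 14.2 = 0.830986
B = M_Y − A·M_X = 65.7 − 0.830986 × 56.1 = 19.08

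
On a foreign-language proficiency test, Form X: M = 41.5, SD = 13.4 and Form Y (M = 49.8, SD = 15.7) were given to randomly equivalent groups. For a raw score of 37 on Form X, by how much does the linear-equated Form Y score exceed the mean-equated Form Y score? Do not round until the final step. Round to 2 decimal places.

Mean-equated: 37 + (49.8 − 41.5) = 45.30
Linear-equated: (15.7/13.4)(37 − 41.5) + 49.8 = 44.528
Difference = 44.528 − 45.30 = -0.77

-0.77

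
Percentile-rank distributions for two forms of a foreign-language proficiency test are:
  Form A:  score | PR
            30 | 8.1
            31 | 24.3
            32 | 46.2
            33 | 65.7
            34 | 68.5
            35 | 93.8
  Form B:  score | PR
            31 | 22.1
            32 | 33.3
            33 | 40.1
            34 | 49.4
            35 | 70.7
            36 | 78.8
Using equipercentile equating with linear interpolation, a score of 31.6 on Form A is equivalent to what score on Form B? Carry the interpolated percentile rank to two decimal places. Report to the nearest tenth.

PR of 31.6 on Form A: 24.3 + (31.6 − 31)/(32 − 31) × (46.2 − 24.3) = 37.44
On Form B, PR 37.44 falls between score 32 (PR 33.3) and 33 (PR 40.1).
Interpolate: 32 + (37.44 − 33.3)/(40.1 − 33.3) × (33 − 32) = 32.6

32.6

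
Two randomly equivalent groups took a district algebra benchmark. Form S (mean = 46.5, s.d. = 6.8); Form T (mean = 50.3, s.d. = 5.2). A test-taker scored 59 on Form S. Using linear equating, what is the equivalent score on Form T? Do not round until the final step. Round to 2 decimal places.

59.86

Linear equating: y = (SD_Y/SD_X)(x − M_X) + M_Y
y = (5.2/6.8)(59 − 46.5) + 50.3
y = 0.764706 × 12.5 + 50.3 = 9.5588 + 50.3 = 59.86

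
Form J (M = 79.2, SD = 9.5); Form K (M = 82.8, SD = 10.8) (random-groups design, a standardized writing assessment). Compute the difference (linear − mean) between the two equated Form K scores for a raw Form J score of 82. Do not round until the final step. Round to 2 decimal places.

Mean-equated: 82 + (82.8 − 79.2) = 85.60
Linear-equated: (10.8/9.5)(82 − 79.2) + 82.8 = 85.983
Difference = 85.983 − 85.60 = 0.38

0.38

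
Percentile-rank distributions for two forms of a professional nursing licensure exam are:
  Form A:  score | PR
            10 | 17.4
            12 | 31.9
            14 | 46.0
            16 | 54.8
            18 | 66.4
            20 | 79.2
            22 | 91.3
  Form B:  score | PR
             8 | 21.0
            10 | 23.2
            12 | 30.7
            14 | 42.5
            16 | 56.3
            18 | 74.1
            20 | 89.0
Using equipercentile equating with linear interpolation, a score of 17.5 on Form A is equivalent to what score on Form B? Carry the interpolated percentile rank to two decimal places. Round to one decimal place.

PR of 17.5 on Form A: 54.8 + (17.5 − 16)/(18 − 16) × (66.4 − 54.8) = 63.50
On Form B, PR 63.50 falls between score 16 (PR 56.3) and 18 (PR 74.1).
Interpolate: 16 + (63.50 − 56.3)/(74.1 − 56.3) × (18 − 16) = 16.8

16.8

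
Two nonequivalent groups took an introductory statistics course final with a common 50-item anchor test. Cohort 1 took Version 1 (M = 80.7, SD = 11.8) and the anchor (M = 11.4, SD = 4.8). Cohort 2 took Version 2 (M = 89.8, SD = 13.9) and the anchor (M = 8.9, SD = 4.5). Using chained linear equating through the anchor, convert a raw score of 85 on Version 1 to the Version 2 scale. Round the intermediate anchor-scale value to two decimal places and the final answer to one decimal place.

102.9

Version 1 → anchor (Cohort 1): v = (4.8/11.8)(85 − 80.7) + 11.4 = 13.15
anchor → Version 2 (Cohort 2): y = (13.9/4.5)(13.15 − 8.9) + 89.8 = 102.9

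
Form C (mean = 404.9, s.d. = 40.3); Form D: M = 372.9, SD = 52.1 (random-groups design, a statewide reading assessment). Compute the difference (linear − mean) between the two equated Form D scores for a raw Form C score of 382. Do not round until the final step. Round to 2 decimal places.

-6.71

Mean-equated: 382 + (372.9 − 404.9) = 350.00
Linear-equated: (52.1/40.3)(382 − 404.9) + 372.9 = 343.295
Difference = 343.295 − 350.00 = -6.71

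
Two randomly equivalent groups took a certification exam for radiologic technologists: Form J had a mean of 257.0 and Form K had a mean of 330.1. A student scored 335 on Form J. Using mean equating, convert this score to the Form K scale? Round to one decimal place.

Mean equating: y = x + (M_Y − M_X) = 335 + (330.1 − 257.0) = 408.1

408.1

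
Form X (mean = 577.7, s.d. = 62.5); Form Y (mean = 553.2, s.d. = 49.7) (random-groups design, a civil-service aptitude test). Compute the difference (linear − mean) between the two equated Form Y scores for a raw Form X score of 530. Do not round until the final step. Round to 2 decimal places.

9.77

Mean-equated: 530 + (553.2 − 577.7) = 505.50
Linear-equated: (49.7/62.5)(530 − 577.7) + 553.2 = 515.269
Difference = 515.269 − 505.50 = 9.77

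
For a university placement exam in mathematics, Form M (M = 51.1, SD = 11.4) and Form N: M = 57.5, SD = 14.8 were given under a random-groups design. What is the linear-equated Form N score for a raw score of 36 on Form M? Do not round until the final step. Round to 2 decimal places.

Linear equating: y = (SD_Y/SD_X)(x − M_X) + M_Y
y = (14.8/11.4)(36 − 51.1) + 57.5
y = 1.298246 × -15.1 + 57.5 = -19.6035 + 57.5 = 37.90

37.90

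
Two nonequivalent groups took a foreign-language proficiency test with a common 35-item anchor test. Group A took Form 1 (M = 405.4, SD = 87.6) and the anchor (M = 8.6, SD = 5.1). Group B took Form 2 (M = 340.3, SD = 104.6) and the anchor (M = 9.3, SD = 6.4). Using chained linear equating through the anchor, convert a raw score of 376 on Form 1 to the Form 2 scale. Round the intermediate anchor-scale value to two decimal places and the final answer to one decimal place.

Form 1 → anchor (Group A): v = (5.1/87.6)(376 − 405.4) + 8.6 = 6.89
anchor → Form 2 (Group B): y = (104.6/6.4)(6.89 − 9.3) + 340.3 = 300.9

300.9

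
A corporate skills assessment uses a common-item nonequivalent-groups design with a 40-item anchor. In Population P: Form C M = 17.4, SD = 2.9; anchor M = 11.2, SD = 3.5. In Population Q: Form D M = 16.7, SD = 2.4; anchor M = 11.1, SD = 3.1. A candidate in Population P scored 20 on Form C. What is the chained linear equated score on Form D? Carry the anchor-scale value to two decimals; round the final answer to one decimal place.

Form C → anchor (Population P): v = (3.5/2.9)(20 − 17.4) + 11.2 = 14.34
anchor → Form D (Population Q): y = (2.4/3.1)(14.34 − 11.1) + 16.7 = 19.2

19.2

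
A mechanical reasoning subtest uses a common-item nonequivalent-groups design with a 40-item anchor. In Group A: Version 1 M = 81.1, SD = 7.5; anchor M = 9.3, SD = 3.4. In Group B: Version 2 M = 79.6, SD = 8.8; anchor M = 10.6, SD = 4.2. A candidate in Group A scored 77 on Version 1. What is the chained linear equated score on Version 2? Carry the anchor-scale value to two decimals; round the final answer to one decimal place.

Version 1 → anchor (Group A): v = (3.4/7.5)(77 − 81.1) + 9.3 = 7.44
anchor → Version 2 (Group B): y = (8.8/4.2)(7.44 − 10.6) + 79.6 = 73.0

73.0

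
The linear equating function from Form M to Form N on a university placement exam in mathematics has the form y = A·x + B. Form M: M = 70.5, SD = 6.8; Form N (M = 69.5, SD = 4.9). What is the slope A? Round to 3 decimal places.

A = SD_Y / SD_X = 4.9 / 6.8 = 0.721

0.721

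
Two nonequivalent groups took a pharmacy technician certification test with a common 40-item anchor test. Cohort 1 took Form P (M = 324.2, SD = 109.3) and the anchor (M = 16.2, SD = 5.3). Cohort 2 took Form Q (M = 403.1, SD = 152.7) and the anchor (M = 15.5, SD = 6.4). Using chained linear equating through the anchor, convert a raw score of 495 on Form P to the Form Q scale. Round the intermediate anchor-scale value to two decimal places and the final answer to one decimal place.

617.4

Form P → anchor (Cohort 1): v = (5.3/109.3)(495 − 324.2) + 16.2 = 24.48
anchor → Form Q (Cohort 2): y = (152.7/6.4)(24.48 − 15.5) + 403.1 = 617.4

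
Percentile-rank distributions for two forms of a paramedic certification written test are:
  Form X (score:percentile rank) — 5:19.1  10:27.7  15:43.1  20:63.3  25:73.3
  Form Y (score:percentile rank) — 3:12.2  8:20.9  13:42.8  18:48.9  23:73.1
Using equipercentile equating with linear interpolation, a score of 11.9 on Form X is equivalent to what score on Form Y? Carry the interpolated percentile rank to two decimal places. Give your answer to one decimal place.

PR of 11.9 on Form X: 27.7 + (11.9 − 10)/(15 − 10) × (43.1 − 27.7) = 33.55
On Form Y, PR 33.55 falls between score 8 (PR 20.9) and 13 (PR 42.8).
Interpolate: 8 + (33.55 − 20.9)/(42.8 − 20.9) × (13 − 8) = 10.9

10.9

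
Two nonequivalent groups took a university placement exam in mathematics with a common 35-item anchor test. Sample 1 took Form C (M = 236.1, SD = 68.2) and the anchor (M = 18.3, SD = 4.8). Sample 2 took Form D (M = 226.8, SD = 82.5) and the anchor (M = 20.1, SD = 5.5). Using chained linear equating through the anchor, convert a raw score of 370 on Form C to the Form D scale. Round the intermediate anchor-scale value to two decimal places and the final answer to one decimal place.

Form C → anchor (Sample 1): v = (4.8/68.2)(370 − 236.1) + 18.3 = 27.72
anchor → Form D (Sample 2): y = (82.5/5.5)(27.72 − 20.1) + 226.8 = 341.1

341.1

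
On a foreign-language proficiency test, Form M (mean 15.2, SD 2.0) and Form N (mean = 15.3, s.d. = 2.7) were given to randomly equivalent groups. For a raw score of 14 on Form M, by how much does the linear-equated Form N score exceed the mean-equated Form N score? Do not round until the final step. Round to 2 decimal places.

Mean-equated: 14 + (15.3 − 15.2) = 14.10
Linear-equated: (2.7/2.0)(14 − 15.2) + 15.3 = 13.680
Difference = 13.680 − 14.10 = -0.42

-0.42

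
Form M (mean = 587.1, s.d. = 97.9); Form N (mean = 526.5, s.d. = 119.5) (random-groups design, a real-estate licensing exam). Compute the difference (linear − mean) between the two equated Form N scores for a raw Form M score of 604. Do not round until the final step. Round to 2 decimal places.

Mean-equated: 604 + (526.5 − 587.1) = 543.40
Linear-equated: (119.5/97.9)(604 − 587.1) + 526.5 = 547.129
Difference = 547.129 − 543.40 = 3.73

3.73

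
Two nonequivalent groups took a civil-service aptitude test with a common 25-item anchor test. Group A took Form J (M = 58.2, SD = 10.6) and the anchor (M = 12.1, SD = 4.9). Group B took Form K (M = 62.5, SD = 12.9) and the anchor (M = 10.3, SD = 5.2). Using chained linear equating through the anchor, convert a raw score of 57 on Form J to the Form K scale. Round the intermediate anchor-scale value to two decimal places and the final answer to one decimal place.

65.6

Form J → anchor (Group A): v = (4.9/10.6)(57 − 58.2) + 12.1 = 11.55
anchor → Form K (Group B): y = (12.9/5.2)(11.55 − 10.3) + 62.5 = 65.6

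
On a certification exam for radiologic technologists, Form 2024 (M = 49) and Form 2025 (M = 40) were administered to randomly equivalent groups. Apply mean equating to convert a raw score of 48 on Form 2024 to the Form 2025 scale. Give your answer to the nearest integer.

39

Mean equating: y = x + (M_Y − M_X) = 48 + (40 − 49) = 39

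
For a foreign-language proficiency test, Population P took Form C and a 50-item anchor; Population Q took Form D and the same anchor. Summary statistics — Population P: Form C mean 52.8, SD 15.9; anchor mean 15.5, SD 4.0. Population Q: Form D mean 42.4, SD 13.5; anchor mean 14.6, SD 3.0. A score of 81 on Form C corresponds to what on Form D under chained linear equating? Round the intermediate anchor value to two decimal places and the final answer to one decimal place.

Form C → anchor (Population P): v = (4.0/15.9)(81 − 52.8) + 15.5 = 22.59
anchor → Form D (Population Q): y = (13.5/3.0)(22.59 − 14.6) + 42.4 = 78.4

78.4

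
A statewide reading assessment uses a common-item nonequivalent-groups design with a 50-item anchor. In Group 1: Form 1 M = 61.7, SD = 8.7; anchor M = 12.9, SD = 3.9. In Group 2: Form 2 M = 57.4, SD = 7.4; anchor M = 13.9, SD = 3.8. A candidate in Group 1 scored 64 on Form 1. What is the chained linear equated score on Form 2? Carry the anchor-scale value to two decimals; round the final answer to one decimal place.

57.5

Form 1 → anchor (Group 1): v = (3.9/8.7)(64 − 61.7) + 12.9 = 13.93
anchor → Form 2 (Group 2): y = (7.4/3.8)(13.93 − 13.9) + 57.4 = 57.5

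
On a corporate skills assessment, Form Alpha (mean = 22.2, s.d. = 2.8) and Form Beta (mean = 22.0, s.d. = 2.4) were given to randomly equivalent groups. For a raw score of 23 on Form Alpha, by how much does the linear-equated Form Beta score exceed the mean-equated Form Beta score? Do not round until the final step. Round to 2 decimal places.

-0.11

Mean-equated: 23 + (22.0 − 22.2) = 22.80
Linear-equated: (2.4/2.8)(23 − 22.2) + 22.0 = 22.686
Difference = 22.686 − 22.80 = -0.11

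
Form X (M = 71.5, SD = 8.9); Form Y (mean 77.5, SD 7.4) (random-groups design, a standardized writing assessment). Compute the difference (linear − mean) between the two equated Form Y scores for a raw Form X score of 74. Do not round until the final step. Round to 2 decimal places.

-0.42

Mean-equated: 74 + (77.5 − 71.5) = 80.00
Linear-equated: (7.4/8.9)(74 − 71.5) + 77.5 = 79.579
Difference = 79.579 − 80.00 = -0.42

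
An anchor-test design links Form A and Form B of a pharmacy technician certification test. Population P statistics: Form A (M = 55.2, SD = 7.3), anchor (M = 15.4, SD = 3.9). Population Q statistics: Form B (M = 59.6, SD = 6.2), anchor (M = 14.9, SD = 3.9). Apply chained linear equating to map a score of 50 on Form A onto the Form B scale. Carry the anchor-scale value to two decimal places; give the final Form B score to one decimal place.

Form A → anchor (Population P): v = (3.9/7.3)(50 − 55.2) + 15.4 = 12.62
anchor → Form B (Population Q): y = (6.2/3.9)(12.62 − 14.9) + 59.6 = 56.0

56.0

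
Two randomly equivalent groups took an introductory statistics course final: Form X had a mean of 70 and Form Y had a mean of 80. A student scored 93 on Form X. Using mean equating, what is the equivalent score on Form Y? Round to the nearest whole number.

Mean equating: y = x + (M_Y − M_X) = 93 + (80 − 70) = 103

103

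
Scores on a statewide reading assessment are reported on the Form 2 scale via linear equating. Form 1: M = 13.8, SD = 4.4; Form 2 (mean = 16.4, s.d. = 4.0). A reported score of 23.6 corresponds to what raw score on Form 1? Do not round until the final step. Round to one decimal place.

Invert y = (SD_Y/SD_X)(x − M_X) + M_Y:
x = (SD_X/SD_Y)(y − M_Y) + M_X = (4.4/4.0)(23.6 − 16.4) + 13.8
x = 1.100000 × 7.200 + 13.8 = 21.7

21.7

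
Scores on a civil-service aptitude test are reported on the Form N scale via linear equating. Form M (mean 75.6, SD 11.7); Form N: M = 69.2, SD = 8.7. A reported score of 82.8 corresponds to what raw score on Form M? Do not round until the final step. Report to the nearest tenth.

Invert y = (SD_Y/SD_X)(x − M_X) + M_Y:
x = (SD_X/SD_Y)(y − M_Y) + M_X = (11.7/8.7)(82.8 − 69.2) + 75.6
x = 1.344828 × 13.600 + 75.6 = 93.9

93.9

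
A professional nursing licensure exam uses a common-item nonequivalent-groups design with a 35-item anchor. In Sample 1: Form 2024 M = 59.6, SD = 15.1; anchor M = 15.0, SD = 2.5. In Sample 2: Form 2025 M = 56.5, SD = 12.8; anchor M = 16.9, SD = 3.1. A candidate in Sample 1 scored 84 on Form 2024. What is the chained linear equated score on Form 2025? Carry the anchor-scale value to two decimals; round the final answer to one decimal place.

Form 2024 → anchor (Sample 1): v = (2.5/15.1)(84 − 59.6) + 15.0 = 19.04
anchor → Form 2025 (Sample 2): y = (12.8/3.1)(19.04 − 16.9) + 56.5 = 65.3

65.3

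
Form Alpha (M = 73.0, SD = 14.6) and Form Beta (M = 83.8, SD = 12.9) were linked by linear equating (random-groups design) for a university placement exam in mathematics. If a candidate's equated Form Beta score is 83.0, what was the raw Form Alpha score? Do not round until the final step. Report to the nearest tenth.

72.1

Invert y = (SD_Y/SD_X)(x − M_X) + M_Y:
x = (SD_X/SD_Y)(y − M_Y) + M_X = (14.6/12.9)(83.0 − 83.8) + 73.0
x = 1.131783 × -0.800 + 73.0 = 72.1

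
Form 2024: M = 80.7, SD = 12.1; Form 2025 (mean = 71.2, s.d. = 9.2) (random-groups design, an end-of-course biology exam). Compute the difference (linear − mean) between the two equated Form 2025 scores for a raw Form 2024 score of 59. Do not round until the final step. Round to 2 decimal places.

Mean-equated: 59 + (71.2 − 80.7) = 49.50
Linear-equated: (9.2/12.1)(59 − 80.7) + 71.2 = 54.701
Difference = 54.701 − 49.50 = 5.20

5.20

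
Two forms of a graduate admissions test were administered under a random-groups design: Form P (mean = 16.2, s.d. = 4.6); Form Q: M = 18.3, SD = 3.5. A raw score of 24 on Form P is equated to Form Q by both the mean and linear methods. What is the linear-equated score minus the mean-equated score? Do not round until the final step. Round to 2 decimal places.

-1.87

Mean-equated: 24 + (18.3 − 16.2) = 26.10
Linear-equated: (3.5/4.6)(24 − 16.2) + 18.3 = 24.235
Difference = 24.235 − 26.10 = -1.87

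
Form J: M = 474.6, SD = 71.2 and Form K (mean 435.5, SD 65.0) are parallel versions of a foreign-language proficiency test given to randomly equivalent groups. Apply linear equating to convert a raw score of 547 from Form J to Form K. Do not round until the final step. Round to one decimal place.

Linear equating: y = (SD_Y/SD_X)(x − M_X) + M_Y
y = (65.0/71.2)(547 − 474.6) + 435.5
y = 0.912921 × 72.4 + 435.5 = 66.0955 + 435.5 = 501.6

501.6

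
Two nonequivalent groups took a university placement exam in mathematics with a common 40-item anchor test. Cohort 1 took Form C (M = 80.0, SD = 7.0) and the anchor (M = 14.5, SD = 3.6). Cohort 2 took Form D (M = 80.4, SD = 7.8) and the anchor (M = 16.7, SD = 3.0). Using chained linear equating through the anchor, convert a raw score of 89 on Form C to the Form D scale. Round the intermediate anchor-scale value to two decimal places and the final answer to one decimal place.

Form C → anchor (Cohort 1): v = (3.6/7.0)(89 − 80.0) + 14.5 = 19.13
anchor → Form D (Cohort 2): y = (7.8/3.0)(19.13 − 16.7) + 80.4 = 86.7

86.7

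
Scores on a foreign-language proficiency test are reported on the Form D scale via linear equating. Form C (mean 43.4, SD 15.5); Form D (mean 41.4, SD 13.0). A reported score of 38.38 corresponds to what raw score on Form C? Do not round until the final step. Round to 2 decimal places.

39.80

Invert y = (SD_Y/SD_X)(x − M_X) + M_Y:
x = (SD_X/SD_Y)(y − M_Y) + M_X = (15.5/13.0)(38.38 − 41.4) + 43.4
x = 1.192308 × -3.020 + 43.4 = 39.80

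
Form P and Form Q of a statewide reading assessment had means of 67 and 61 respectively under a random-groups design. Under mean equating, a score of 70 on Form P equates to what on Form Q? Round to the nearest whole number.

Mean equating: y = x + (M_Y − M_X) = 70 + (61 − 67) = 64

64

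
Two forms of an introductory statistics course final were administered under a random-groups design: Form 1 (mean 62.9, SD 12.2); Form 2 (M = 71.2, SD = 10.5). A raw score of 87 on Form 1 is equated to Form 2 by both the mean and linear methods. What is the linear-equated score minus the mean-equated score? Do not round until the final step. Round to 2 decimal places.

-3.36

Mean-equated: 87 + (71.2 − 62.9) = 95.30
Linear-equated: (10.5/12.2)(87 − 62.9) + 71.2 = 91.942
Difference = 91.942 − 95.30 = -3.36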